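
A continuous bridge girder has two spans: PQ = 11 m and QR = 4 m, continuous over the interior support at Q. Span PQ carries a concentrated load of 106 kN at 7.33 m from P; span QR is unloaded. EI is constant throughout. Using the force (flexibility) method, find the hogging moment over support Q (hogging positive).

Release continuity at Q by inserting a hinge; the redundant is the internal moment M_Q. The primary structure is two simply-supported spans PQ and QR.
Rotations at Q on the released spans (each span's end-slope, ×1/EI):
  span PQ: point load 106 at a = 7.33: Pab(L + a)/(6LEI) = 791.9/EI
  relative rotation θ_0 = (791.9 + 0)/EI = 791.9/EI
A unit hogging moment at Q produces rotation L₁/(3EI) + L₂/(3EI) = 5/EI.
Compatibility: M_Q·(L₁+L₂)/(3EI) = θ_0, giving M_Q = 158.4 kN·m (hogging).

M_Q = 158.4 kN·m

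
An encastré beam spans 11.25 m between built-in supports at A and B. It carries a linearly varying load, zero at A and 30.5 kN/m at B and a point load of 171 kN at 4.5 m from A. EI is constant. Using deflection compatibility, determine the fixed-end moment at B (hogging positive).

Release both end moments; the primary structure is a simply-supported span AB with redundants M_A and M_B.
End rotations of the released simple span under the applied load (×1/EI):
  at A: triangular load, peak 30.5: 7w₀L³/(360EI) = 844.4/EI
  at B: triangular load, peak 30.5: w₀L³/(45EI) = 965/EI
  at A: point load 171 at a = 4.5: Pab(L + b)/(6LEI) = 1385/EI
  at B: point load 171 at a = 4.5: Pab(L + a)/(6LEI) = 1212/EI
  θ_A0 = 2230/EI,  θ_B0 = 2177/EI
Flexibility coefficients: a unit moment at one end gives L/(3EI) there and L/(6EI) at the far end, so f₁₁ = f₂₂ = 3.75/EI and f₁₂ = f₂₁ = 1.875/EI.
Compatibility — zero rotation at each built-in end:
  3.75 M_A + 1.875 M_B = 2230
  1.875 M_A + 3.75 M_B = 2177
Solving the pair gives M_A = 405.7 kN·m and M_B = 377.7 kN·m (hogging).

M_B = 377.7 kN·m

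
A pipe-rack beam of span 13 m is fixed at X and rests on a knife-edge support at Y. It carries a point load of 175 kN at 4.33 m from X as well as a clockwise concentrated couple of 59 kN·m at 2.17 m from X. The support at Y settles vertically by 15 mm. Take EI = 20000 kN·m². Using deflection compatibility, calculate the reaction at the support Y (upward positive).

R_Y = 27.56 kN

Choose R_Y as the redundant. The primary structure is the cantilever fixed at X.
Primary-structure tip deflection at Y by superposition:
  point load 175 at a = 4.33: Pa²(3L − a)/(6EI) = 18959/EI
  clockwise couple 59 at a = 2.17: M₀a(2L − a)/(2EI) = 1525/EI
  δ_0 = 20485/EI
Tip deflection under a unit load at Y: L³/(3EI) = 732.3/EI.
With EI = 20000 kN·m²: δ_0 = 1.0242 m and δ_{YY} = 0.036617 m/kN.
Compatibility — the beam at Y must follow the support down by 0.015 m: δ_0 − R_Y·δ_{YY} = 0.015, so R_Y = (1.0242 − 0.015)/0.036617 = 27.56 kN.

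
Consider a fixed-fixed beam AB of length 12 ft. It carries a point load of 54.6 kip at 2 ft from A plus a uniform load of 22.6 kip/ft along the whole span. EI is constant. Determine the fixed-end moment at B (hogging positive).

M_B = 286.4 kip·ft

Release both end moments; the primary structure is a simply-supported span AB with redundants M_A and M_B.
End rotations of the released simple span under the applied load (×1/EI):
  at A: point load 54.6 at a = 2: Pab(L + b)/(6LEI) = 333.7/EI
  at B: point load 54.6 at a = 2: Pab(L + a)/(6LEI) = 212.3/EI
  at A: UDL 22.6: wL³/(24EI) = 1627/EI
  at B: UDL 22.6: wL³/(24EI) = 1627/EI
  θ_A0 = 1961/EI,  θ_B0 = 1840/EI
Flexibility coefficients: a unit moment at one end gives L/(3EI) there and L/(6EI) at the far end, so f₁₁ = f₂₂ = 4/EI and f₁₂ = f₂₁ = 2/EI.
Compatibility — zero rotation at each built-in end:
  4 M_A + 2 M_B = 1961
  2 M_A + 4 M_B = 1840
Solving the pair gives M_A = 347 kip·ft and M_B = 286.4 kip·ft (hogging).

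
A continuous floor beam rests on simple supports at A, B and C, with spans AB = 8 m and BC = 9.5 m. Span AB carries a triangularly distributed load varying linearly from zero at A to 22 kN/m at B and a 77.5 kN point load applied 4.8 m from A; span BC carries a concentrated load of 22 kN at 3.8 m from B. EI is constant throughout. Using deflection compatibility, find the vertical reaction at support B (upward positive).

R_B = 145.8 kN

Take M_B as the redundant. Released structure: two simple spans AB and BC with a hinge at B.
End slopes at the hinge B, treating each span as simply supported:
  span AB: triangular load, peak 22: w₀L³/(45EI) = 250.3/EI
  span AB: point load 77.5 at a = 4.8: Pab(L + a)/(6LEI) = 317.4/EI
  span BC: point load 22 at a = 3.8: Pab(L + b)/(6LEI) = 127.1/EI
  relative rotation θ_0 = (567.8 + 127.1)/EI = 694.8/EI
A unit hogging moment at B produces rotation L₁/(3EI) + L₂/(3EI) = 5.833/EI.
Slope continuity at B: θ_0 = M_B·5.833/EI, so M_B = 694.8/5.833 = 119.1 kN·m (hogging).
Span AB, ΣM about A with M_B applied at B: R_B^{AB}·8 = 841.3 + 119.1, so R_B^{AB} = 120.1 kN and R_A = 165.5 − 120.1 = 45.44 kN.
Span BC, ΣM about C: R_B^{BC}·9.5 = 125.4 + 119.1, so R_B^{BC} = 25.74 kN and R_C = 22 − 25.74 = -3.738 kN.
R_B = 120.1 + 25.74 = 145.8 kN.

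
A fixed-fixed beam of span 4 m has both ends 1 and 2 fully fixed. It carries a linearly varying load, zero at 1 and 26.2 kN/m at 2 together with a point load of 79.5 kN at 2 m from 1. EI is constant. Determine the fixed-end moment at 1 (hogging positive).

M_1 = 53.72 kN·m

Release both end moments; the primary structure is a simply-supported span 12 with redundants M_1 and M_2.
End rotations of the released simple span under the applied load (×1/EI):
  at 1: triangular load, peak 26.2: 7w₀L³/(360EI) = 32.6/EI
  at 2: triangular load, peak 26.2: w₀L³/(45EI) = 37.26/EI
  at 1: point load 79.5 at a = 2: Pab(L + b)/(6LEI) = 79.5/EI
  at 2: point load 79.5 at a = 2: Pab(L + a)/(6LEI) = 79.5/EI
  θ_10 = 112.1/EI,  θ_20 = 116.8/EI
Flexibility coefficients: a unit moment at one end gives L/(3EI) there and L/(6EI) at the far end, so f₁₁ = f₂₂ = 1.333/EI and f₁₂ = f₂₁ = 0.6667/EI.
Compatibility — zero rotation at each built-in end:
  1.333 M_1 + 0.6667 M_2 = 112.1
  0.6667 M_1 + 1.333 M_2 = 116.8
Solving the pair gives M_1 = 53.72 kN·m and M_2 = 60.71 kN·m (hogging).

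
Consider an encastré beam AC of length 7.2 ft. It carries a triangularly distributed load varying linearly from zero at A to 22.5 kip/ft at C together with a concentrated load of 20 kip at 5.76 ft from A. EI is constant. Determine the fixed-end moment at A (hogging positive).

Release both end moments; the primary structure is a simply-supported span AC with redundants M_A and M_C.
On the primary (simply-supported) span, the end slopes from the loading are:
  at A: triangular load, peak 22.5: 7w₀L³/(360EI) = 163.3/EI
  at C: triangular load, peak 22.5: w₀L³/(45EI) = 186.6/EI
  at A: point load 20 at a = 5.76: Pab(L + b)/(6LEI) = 33.18/EI
  at C: point load 20 at a = 5.76: Pab(L + a)/(6LEI) = 49.77/EI
  θ_A0 = 196.5/EI,  θ_C0 = 236.4/EI
Flexibility coefficients: a unit moment at one end gives L/(3EI) there and L/(6EI) at the far end, so f₁₁ = f₂₂ = 2.4/EI and f₁₂ = f₂₁ = 1.2/EI.
Compatibility — zero rotation at each built-in end:
  2.4 M_A + 1.2 M_C = 196.5
  1.2 M_A + 2.4 M_C = 236.4
Solving the pair gives M_A = 43.49 kip·ft and M_C = 76.75 kip·ft (hogging).

M_A = 43.49 kip·ft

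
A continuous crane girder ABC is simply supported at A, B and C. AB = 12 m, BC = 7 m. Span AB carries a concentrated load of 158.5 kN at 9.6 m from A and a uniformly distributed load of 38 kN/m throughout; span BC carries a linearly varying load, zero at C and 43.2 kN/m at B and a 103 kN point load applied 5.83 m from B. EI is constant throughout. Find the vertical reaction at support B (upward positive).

Release continuity at B by inserting a hinge; the redundant is the internal moment M_B. The primary structure is two simply-supported spans AB and BC.
Discontinuity in slope at B on the released structure — sum the simple-span end rotations:
  span AB: point load 158.5 at a = 9.6: Pab(L + a)/(6LEI) = 1096/EI
  span AB: UDL 38: wL³/(24EI) = 2736/EI
  span BC: triangular load, peak 43.2: w₀L³/(45EI) = 329.3/EI
  span BC: point load 103 at a = 5.83: Pab(L + b)/(6LEI) = 136.7/EI
  relative rotation θ_0 = (3832 + 465.9)/EI = 4297/EI
A unit hogging moment at B produces rotation L₁/(3EI) + L₂/(3EI) = 6.333/EI.
Compatibility: M_B·(L₁+L₂)/(3EI) = θ_0, giving M_B = 678.6 kN·m (hogging).
Span AB, ΣM about A with M_B applied at B: R_B^{AB}·12 = 4258 + 678.6, so R_B^{AB} = 411.3 kN and R_A = 614.5 − 411.3 = 203.2 kN.
Span BC, ΣM about C: R_B^{BC}·7 = 826.1 + 678.6, so R_B^{BC} = 215 kN and R_C = 254.2 − 215 = 39.25 kN.
R_B = 411.3 + 215 = 626.3 kN.

R_B = 626.3 kN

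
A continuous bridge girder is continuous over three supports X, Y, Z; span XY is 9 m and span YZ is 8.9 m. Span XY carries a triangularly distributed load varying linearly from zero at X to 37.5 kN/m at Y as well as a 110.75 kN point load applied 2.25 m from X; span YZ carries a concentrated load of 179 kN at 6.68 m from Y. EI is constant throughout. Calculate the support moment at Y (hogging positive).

Release continuity at Y by inserting a hinge; the redundant is the internal moment M_Y. The primary structure is two simply-supported spans XY and YZ.
Discontinuity in slope at Y on the released structure — sum the simple-span end rotations:
  span XY: triangular load, peak 37.5: w₀L³/(45EI) = 607.5/EI
  span XY: point load 110.75 at a = 2.25: Pab(L + a)/(6LEI) = 350.4/EI
  span YZ: point load 179 at a = 6.68: Pab(L + b)/(6LEI) = 552.8/EI
  relative rotation θ_0 = (957.9 + 552.8)/EI = 1511/EI
A unit hogging moment at Y produces rotation L₁/(3EI) + L₂/(3EI) = 5.967/EI.
Slope continuity at Y: θ_0 = M_Y·5.967/EI, so M_Y = 1511/5.967 = 253.2 kN·m (hogging).

M_Y = 253.2 kN·m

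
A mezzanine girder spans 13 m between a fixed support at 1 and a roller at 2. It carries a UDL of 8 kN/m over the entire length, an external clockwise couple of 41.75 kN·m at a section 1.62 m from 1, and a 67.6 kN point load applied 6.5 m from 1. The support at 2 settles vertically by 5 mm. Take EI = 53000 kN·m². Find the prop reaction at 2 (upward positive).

R_2 = 60.89 kN

Take the reaction at 2 as the redundant and release it; the primary structure is a cantilever fixed at 1.
Downward deflection at the released point 2 due to the loads:
  UDL 8: wL⁴/(8EI) = 28561/EI
  clockwise couple 41.75 at a = 1.62: M₀a(2L − a)/(2EI) = 824.5/EI
  point load 67.6 at a = 6.5: Pa²(3L − a)/(6EI) = 15471/EI
  δ_0 = 44856/EI
Tip deflection under a unit load at 2: L³/(3EI) = 732.3/EI.
With EI = 53000 kN·m²: δ_0 = 0.84634 m and δ_{22} = 0.013818 m/kN.
Compatibility — the beam at 2 must follow the support down by 0.005 m: δ_0 − R_2·δ_{22} = 0.005, so R_2 = (0.84634 − 0.005)/0.013818 = 60.89 kN.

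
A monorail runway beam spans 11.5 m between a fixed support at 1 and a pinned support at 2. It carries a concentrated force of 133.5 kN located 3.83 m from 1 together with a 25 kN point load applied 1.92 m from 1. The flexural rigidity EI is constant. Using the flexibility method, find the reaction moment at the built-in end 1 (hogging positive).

Choose R_2 as the redundant. The primary structure is the cantilever fixed at 1.
Free-end deflection of the primary structure under the applied loading (downward +):
  point load 133.5 at a = 3.83: Pa²(3L − a)/(6EI) = 10010/EI
  point load 25 at a = 1.92: Pa²(3L − a)/(6EI) = 500.4/EI
  δ_0 = 10511/EI
Flexibility coefficient — unit upward force at 2: δ_{22} = L³/(3EI) = 507/EI.
Compatibility at 2: δ_0 − R_2·δ_{22} = 0, so R_2 = 10511/507 = 20.73 kN.
Moment equilibrium about 1: M_1 = Σ(load moments about 1) − R_2·L = 559.3 − 20.73×11.5 = 320.9 kN·m.

M_1 = 320.9 kN·m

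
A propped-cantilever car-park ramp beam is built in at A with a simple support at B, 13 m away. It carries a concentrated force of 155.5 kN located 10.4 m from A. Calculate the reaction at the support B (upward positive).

R_B = 109.5 kN

Release the roller at B. Primary structure: cantilever fixed at A.
Primary-structure tip deflection at B by superposition:
  point load 155.5 at a = 10.4: Pa²(3L − a)/(6EI) = 80170/EI
Flexibility coefficient — unit upward force at B: δ_{BB} = L³/(3EI) = 732.3/EI.
The prop prevents deflection at B: R_B = δ_0/δ_{BB} = 80170/732.3 = 109.5 kN.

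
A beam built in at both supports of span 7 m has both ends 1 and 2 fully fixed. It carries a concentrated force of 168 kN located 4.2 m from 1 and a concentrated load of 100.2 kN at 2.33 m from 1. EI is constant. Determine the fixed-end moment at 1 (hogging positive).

M_1 = 216.8 kN·m

Release both end moments; the primary structure is a simply-supported span 12 with redundants M_1 and M_2.
End rotations of the released simple span under the applied load (×1/EI):
  at 1: point load 168 at a = 4.2: Pab(L + b)/(6LEI) = 461/EI
  at 2: point load 168 at a = 4.2: Pab(L + a)/(6LEI) = 526.8/EI
  at 1: point load 100.2 at a = 2.33: Pab(L + b)/(6LEI) = 302.9/EI
  at 2: point load 100.2 at a = 2.33: Pab(L + a)/(6LEI) = 242.2/EI
  θ_10 = 763.9/EI,  θ_20 = 769/EI
Flexibility coefficients: a unit moment at one end gives L/(3EI) there and L/(6EI) at the far end, so f₁₁ = f₂₂ = 2.333/EI and f₁₂ = f₂₁ = 1.167/EI.
Compatibility — zero rotation at each built-in end:
  2.333 M_1 + 1.167 M_2 = 763.9
  1.167 M_1 + 2.333 M_2 = 769
Solving the pair gives M_1 = 216.8 kN·m and M_2 = 221.2 kN·m (hogging).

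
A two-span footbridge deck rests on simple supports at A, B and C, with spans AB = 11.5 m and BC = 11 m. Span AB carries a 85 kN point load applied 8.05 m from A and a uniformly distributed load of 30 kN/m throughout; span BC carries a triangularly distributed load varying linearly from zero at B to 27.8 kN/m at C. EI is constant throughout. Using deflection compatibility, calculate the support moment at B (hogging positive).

Take M_B as the redundant. Released structure: two simple spans AB and BC with a hinge at B.
Rotations at B on the released spans (each span's end-slope, ×1/EI):
  span AB: point load 85 at a = 8.05: Pab(L + a)/(6LEI) = 668.9/EI
  span AB: UDL 30: wL³/(24EI) = 1901/EI
  span BC: triangular load, peak 27.8: 7w₀L³/(360EI) = 719.5/EI
  relative rotation θ_0 = (2570 + 719.5)/EI = 3289/EI
A unit hogging moment at B produces rotation L₁/(3EI) + L₂/(3EI) = 7.5/EI.
Compatibility: M_B·(L₁+L₂)/(3EI) = θ_0, giving M_B = 438.6 kN·m (hogging).

M_B = 438.6 kN·m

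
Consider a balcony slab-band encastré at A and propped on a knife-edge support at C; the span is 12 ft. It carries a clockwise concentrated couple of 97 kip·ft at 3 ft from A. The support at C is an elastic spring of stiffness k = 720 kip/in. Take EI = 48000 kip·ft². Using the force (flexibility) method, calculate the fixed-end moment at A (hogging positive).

Remove the prop at C; the released (primary) structure is a cantilever built in at A.
Deflection at C on the released cantilever, summing each load's contribution:
  clockwise couple 97 at a = 3: M₀a(2L − a)/(2EI) = 3056/EI
Flexibility coefficient — unit upward force at C: δ_{CC} = L³/(3EI) = 576/EI.
With EI = 48000 kip·ft²: δ_0 = 0.063656 ft and δ_{CC} = 0.012 ft/kip.
Compatibility — the spring shortens by R_C/k under the reaction it provides: δ_0 − R_C·δ_{CC} = R_C/k. With 1/k = 1/(720×12) ft/kip = 0.000116 ft/kip, R_C = δ_0 / (δ_{CC} + 1/k) = 0.063656 / (0.012 + 0.000116) = 5.254 kip.
Moment equilibrium about A: M_A = Σ(load moments about A) − R_C·L = 97 − 5.254×12 = 33.95 kip·ft.

M_A = 33.95 kip·ft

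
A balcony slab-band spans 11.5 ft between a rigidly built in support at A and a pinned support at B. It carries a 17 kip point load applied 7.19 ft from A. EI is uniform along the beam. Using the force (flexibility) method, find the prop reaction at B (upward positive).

Take the reaction at B as the redundant and release it; the primary structure is a cantilever fixed at A.
Free-end deflection of the primary structure under the applied loading (downward +):
  point load 17 at a = 7.19: Pa²(3L − a)/(6EI) = 4000/EI
Tip deflection under a unit load at B: L³/(3EI) = 507/EI.
The prop prevents deflection at B: R_B = δ_0/δ_{BB} = 4000/507 = 7.891 kip.

R_B = 7.891 kip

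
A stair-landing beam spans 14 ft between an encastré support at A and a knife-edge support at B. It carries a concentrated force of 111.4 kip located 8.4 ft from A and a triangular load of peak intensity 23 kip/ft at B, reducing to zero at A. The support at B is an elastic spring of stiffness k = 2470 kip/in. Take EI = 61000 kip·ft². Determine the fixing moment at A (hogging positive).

Remove the prop at B; the released (primary) structure is a cantilever built in at A.
Free-end deflection of the primary structure under the applied loading (downward +):
  point load 111.4 at a = 8.4: Pa²(3L − a)/(6EI) = 44018/EI
  triangular load, peak 23 at the free end: 11w₀L⁴/(120EI) = 80994/EI
  δ_0 = 125012/EI
Flexibility coefficient — unit upward force at B: δ_{BB} = L³/(3EI) = 914.7/EI.
With EI = 61000 kip·ft²: δ_0 = 2.0494 ft and δ_{BB} = 0.014995 ft/kip.
Compatibility — the spring shortens by R_B/k under the reaction it provides: δ_0 − R_B·δ_{BB} = R_B/k. With 1/k = 1/(2470×12) ft/kip = 0.000034 ft/kip, R_B = δ_0 / (δ_{BB} + 1/k) = 2.0494 / (0.014995 + 0.000034) = 136.4 kip.
Moment equilibrium about A: M_A = Σ(load moments about A) − R_B·L = 2438 − 136.4×14 = 529.3 kip·ft.

M_A = 529.3 kip·ft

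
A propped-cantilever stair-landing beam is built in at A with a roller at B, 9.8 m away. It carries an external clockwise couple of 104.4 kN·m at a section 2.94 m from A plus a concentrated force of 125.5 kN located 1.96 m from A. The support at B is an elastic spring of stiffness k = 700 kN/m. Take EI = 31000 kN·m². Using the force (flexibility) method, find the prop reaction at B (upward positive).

Take the reaction at B as the redundant and release it; the primary structure is a cantilever fixed at A.
Free-end deflection of the primary structure under the applied loading (downward +):
  clockwise couple 104.4 at a = 2.94: M₀a(2L − a)/(2EI) = 2557/EI
  point load 125.5 at a = 1.96: Pa²(3L − a)/(6EI) = 2205/EI
  δ_0 = 4762/EI
Flexibility coefficient — unit upward force at B: δ_{BB} = L³/(3EI) = 313.7/EI.
With EI = 31000 kN·m²: δ_0 = 0.1536 m and δ_{BB} = 0.01012 m/kN.
Compatibility — the spring shortens by R_B/k under the reaction it provides: δ_0 − R_B·δ_{BB} = R_B/k. With 1/k = 0.001429 m/kN, R_B = δ_0 / (δ_{BB} + 1/k) = 0.1536 / (0.01012 + 0.001429) = 13.3 kN.

R_B = 13.3 kN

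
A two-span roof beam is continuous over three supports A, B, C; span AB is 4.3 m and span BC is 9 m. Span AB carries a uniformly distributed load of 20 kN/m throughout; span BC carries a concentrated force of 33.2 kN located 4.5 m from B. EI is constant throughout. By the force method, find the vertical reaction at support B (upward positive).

Insert a hinge at B; M_B is the redundant, and each span becomes simply supported.
Rotations at B on the released spans (each span's end-slope, ×1/EI):
  span AB: UDL 20: wL³/(24EI) = 66.26/EI
  span BC: point load 33.2 at a = 4.5: Pab(L + b)/(6LEI) = 168.1/EI
  relative rotation θ_0 = (66.26 + 168.1)/EI = 234.3/EI
A unit hogging moment at B produces rotation L₁/(3EI) + L₂/(3EI) = 4.433/EI.
Slope continuity at B: θ_0 = M_B·4.433/EI, so M_B = 234.3/4.433 = 52.86 kN·m (hogging).
Span AB, ΣM about A with M_B applied at B: R_B^{AB}·4.3 = 184.9 + 52.86, so R_B^{AB} = 55.29 kN and R_A = 86 − 55.29 = 30.71 kN.
Span BC, ΣM about C: R_B^{BC}·9 = 149.4 + 52.86, so R_B^{BC} = 22.47 kN and R_C = 33.2 − 22.47 = 10.73 kN.
R_B = 55.29 + 22.47 = 77.77 kN.

R_B = 77.77 kN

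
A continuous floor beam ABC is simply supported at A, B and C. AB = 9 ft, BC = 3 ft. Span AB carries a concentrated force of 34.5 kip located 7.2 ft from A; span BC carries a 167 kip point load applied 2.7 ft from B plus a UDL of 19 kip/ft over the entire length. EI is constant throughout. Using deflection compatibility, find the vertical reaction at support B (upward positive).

R_B = 92.83 kip

Release continuity at B by inserting a hinge; the redundant is the internal moment M_B. The primary structure is two simply-supported spans AB and BC.
Rotations at B on the released spans (each span's end-slope, ×1/EI):
  span AB: point load 34.5 at a = 7.2: Pab(L + a)/(6LEI) = 134.1/EI
  span BC: point load 167 at a = 2.7: Pab(L + b)/(6LEI) = 24.8/EI
  span BC: UDL 19: wL³/(24EI) = 21.38/EI
  relative rotation θ_0 = (134.1 + 46.17)/EI = 180.3/EI
A unit hogging moment at B produces rotation L₁/(3EI) + L₂/(3EI) = 4/EI.
Compatibility: M_B·(L₁+L₂)/(3EI) = θ_0, giving M_B = 45.08 kip·ft (hogging).
Span AB, ΣM about A with M_B applied at B: R_B^{AB}·9 = 248.4 + 45.08, so R_B^{AB} = 32.61 kip and R_A = 34.5 − 32.61 = 1.891 kip.
Span BC, ΣM about C: R_B^{BC}·3 = 135.6 + 45.08, so R_B^{BC} = 60.23 kip and R_C = 224 − 60.23 = 163.8 kip.
R_B = 32.61 + 60.23 = 92.83 kip.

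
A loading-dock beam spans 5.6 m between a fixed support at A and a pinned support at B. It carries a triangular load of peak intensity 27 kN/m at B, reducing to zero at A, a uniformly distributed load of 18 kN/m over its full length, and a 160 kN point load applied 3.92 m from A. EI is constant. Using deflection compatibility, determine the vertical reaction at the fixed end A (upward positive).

Choose R_B as the redundant. The primary structure is the cantilever fixed at A.
Free-end deflection of the primary structure under the applied loading (downward +):
  triangular load, peak 27 at the free end: 11w₀L⁴/(120EI) = 2434/EI
  UDL 18: wL⁴/(8EI) = 2213/EI
  point load 160 at a = 3.92: Pa²(3L − a)/(6EI) = 5278/EI
  δ_0 = 9925/EI
Flexibility coefficient — unit upward force at B: δ_{BB} = L³/(3EI) = 58.54/EI.
Compatibility at B: δ_0 − R_B·δ_{BB} = 0, so R_B = 9925/58.54 = 169.5 kN.
Vertical equilibrium: R_A = ΣP − R_B = 336.4 − 169.5 = 166.9 kN.

R_A = 166.9 kN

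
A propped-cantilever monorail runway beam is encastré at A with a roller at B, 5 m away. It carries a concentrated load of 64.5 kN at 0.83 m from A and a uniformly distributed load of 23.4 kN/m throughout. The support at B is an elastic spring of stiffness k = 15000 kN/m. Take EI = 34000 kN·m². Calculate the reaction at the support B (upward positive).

R_B = 44 kN

Release the roller at B. Primary structure: cantilever fixed at A.
Primary-structure tip deflection at B by superposition:
  point load 64.5 at a = 0.83: Pa²(3L − a)/(6EI) = 104.9/EI
  UDL 23.4: wL⁴/(8EI) = 1828/EI
  δ_0 = 1933/EI
Tip deflection under a unit load at B: L³/(3EI) = 41.67/EI.
With EI = 34000 kN·m²: δ_0 = 0.056855 m and δ_{BB} = 0.001225 m/kN.
Compatibility — the spring shortens by R_B/k under the reaction it provides: δ_0 − R_B·δ_{BB} = R_B/k. With 1/k = 0.000067 m/kN, R_B = δ_0 / (δ_{BB} + 1/k) = 0.056855 / (0.001225 + 0.000067) = 44 kN.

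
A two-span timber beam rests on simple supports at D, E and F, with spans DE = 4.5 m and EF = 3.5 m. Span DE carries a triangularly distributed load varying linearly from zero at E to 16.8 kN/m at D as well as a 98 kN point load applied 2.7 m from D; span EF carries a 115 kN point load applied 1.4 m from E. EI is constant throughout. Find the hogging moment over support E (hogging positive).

M_E = 92.6 kN·m

Insert a hinge at E; M_E is the redundant, and each span becomes simply supported.
Discontinuity in slope at E on the released structure — sum the simple-span end rotations:
  span DE: triangular load, peak 16.8: 7w₀L³/(360EI) = 29.77/EI
  span DE: point load 98 at a = 2.7: Pab(L + a)/(6LEI) = 127/EI
  span EF: point load 115 at a = 1.4: Pab(L + b)/(6LEI) = 90.16/EI
  relative rotation θ_0 = (156.8 + 90.16)/EI = 246.9/EI
A unit hogging moment at E produces rotation L₁/(3EI) + L₂/(3EI) = 2.667/EI.
Slope continuity at E: θ_0 = M_E·2.667/EI, so M_E = 246.9/2.667 = 92.6 kN·m (hogging).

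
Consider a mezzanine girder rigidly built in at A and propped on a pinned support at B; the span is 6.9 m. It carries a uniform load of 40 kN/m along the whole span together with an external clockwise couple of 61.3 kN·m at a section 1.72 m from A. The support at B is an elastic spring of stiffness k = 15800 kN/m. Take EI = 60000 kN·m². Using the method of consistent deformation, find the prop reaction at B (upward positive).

R_B = 105.7 kN

Remove the prop at B; the released (primary) structure is a cantilever built in at A.
Primary-structure tip deflection at B by superposition:
  UDL 40: wL⁴/(8EI) = 11334/EI
  clockwise couple 61.3 at a = 1.72: M₀a(2L − a)/(2EI) = 636.8/EI
  δ_0 = 11970/EI
Flexibility coefficient — unit upward force at B: δ_{BB} = L³/(3EI) = 109.5/EI.
With EI = 60000 kN·m²: δ_0 = 0.19951 m and δ_{BB} = 0.001825 m/kN.
Compatibility — the spring shortens by R_B/k under the reaction it provides: δ_0 − R_B·δ_{BB} = R_B/k. With 1/k = 0.000063 m/kN, R_B = δ_0 / (δ_{BB} + 1/k) = 0.19951 / (0.001825 + 0.000063) = 105.7 kN.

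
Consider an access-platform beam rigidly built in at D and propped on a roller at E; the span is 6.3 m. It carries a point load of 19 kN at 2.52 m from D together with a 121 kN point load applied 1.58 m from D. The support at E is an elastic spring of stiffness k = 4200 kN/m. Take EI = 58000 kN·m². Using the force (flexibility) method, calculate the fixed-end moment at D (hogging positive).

Take the reaction at E as the redundant and release it; the primary structure is a cantilever fixed at D.
Free-end deflection of the primary structure under the applied loading (downward +):
  point load 19 at a = 2.52: Pa²(3L − a)/(6EI) = 329.4/EI
  point load 121 at a = 1.58: Pa²(3L − a)/(6EI) = 872/EI
  δ_0 = 1201/EI
Tip deflection under a unit load at E: L³/(3EI) = 83.35/EI.
With EI = 58000 kN·m²: δ_0 = 0.020713 m and δ_{EE} = 0.001437 m/kN.
Compatibility — the spring shortens by R_E/k under the reaction it provides: δ_0 − R_E·δ_{EE} = R_E/k. With 1/k = 0.000238 m/kN, R_E = δ_0 / (δ_{EE} + 1/k) = 0.020713 / (0.001437 + 0.000238) = 12.36 kN.
Moment equilibrium about D: M_D = Σ(load moments about D) − R_E·L = 239.1 − 12.36×6.3 = 161.2 kN·m.

M_D = 161.2 kN·m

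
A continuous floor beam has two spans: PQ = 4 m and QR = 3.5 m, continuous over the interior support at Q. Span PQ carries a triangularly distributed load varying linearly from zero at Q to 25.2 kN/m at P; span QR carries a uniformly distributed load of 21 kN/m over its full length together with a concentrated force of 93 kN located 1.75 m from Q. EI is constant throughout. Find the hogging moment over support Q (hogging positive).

Take M_Q as the redundant. Released structure: two simple spans PQ and QR with a hinge at Q.
Rotations at Q on the released spans (each span's end-slope, ×1/EI):
  span PQ: triangular load, peak 25.2: 7w₀L³/(360EI) = 31.36/EI
  span QR: UDL 21: wL³/(24EI) = 37.52/EI
  span QR: point load 93 at a = 1.75: Pab(L + b)/(6LEI) = 71.2/EI
  relative rotation θ_0 = (31.36 + 108.7)/EI = 140.1/EI
A unit hogging moment at Q produces rotation L₁/(3EI) + L₂/(3EI) = 2.5/EI.
Compatibility: M_Q·(L₁+L₂)/(3EI) = θ_0, giving M_Q = 56.03 kN·m (hogging).

M_Q = 56.03 kN·m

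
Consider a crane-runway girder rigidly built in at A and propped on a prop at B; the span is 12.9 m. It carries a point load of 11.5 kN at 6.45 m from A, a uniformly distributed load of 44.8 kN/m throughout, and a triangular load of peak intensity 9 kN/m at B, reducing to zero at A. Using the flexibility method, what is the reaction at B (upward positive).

Remove the prop at B; the released (primary) structure is a cantilever built in at A.
Primary-structure tip deflection at B by superposition:
  point load 11.5 at a = 6.45: Pa²(3L − a)/(6EI) = 2572/EI
  UDL 44.8: wL⁴/(8EI) = 155077/EI
  triangular load, peak 9 at the free end: 11w₀L⁴/(120EI) = 22846/EI
  δ_0 = 180495/EI
Flexibility coefficient — unit upward force at B: δ_{BB} = L³/(3EI) = 715.6/EI.
The prop prevents deflection at B: R_B = δ_0/δ_{BB} = 180495/715.6 = 252.2 kN.

R_B = 252.2 kN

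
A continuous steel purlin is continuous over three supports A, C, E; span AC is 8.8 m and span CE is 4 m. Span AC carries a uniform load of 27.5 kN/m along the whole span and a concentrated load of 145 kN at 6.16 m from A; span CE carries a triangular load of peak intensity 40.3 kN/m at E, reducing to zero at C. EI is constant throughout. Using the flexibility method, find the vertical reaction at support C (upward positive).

R_C = 377.1 kN

Insert a hinge at C; M_C is the redundant, and each span becomes simply supported.
Discontinuity in slope at C on the released structure — sum the simple-span end rotations:
  span AC: UDL 27.5: wL³/(24EI) = 780.9/EI
  span AC: point load 145 at a = 6.16: Pab(L + a)/(6LEI) = 668.1/EI
  span CE: triangular load, peak 40.3: 7w₀L³/(360EI) = 50.15/EI
  relative rotation θ_0 = (1449 + 50.15)/EI = 1499/EI
A unit hogging moment at C produces rotation L₁/(3EI) + L₂/(3EI) = 4.267/EI.
Compatibility: M_C·(L₁+L₂)/(3EI) = θ_0, giving M_C = 351.4 kN·m (hogging).
Span AC, ΣM about A with M_C applied at C: R_C^{AC}·8.8 = 1958 + 351.4, so R_C^{AC} = 262.4 kN and R_A = 387 − 262.4 = 124.6 kN.
Span CE, ΣM about E: R_C^{CE}·4 = 107.5 + 351.4, so R_C^{CE} = 114.7 kN and R_E = 80.6 − 114.7 = -34.11 kN.
R_C = 262.4 + 114.7 = 377.1 kN.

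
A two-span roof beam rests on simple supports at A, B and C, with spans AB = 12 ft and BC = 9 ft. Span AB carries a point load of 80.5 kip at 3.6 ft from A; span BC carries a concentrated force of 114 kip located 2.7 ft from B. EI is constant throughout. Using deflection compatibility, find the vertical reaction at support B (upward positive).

R_B = 133.9 kip

Insert a hinge at B; M_B is the redundant, and each span becomes simply supported.
End slopes at the hinge B, treating each span as simply supported:
  span AB: point load 80.5 at a = 3.6: Pab(L + a)/(6LEI) = 527.4/EI
  span BC: point load 114 at a = 2.7: Pab(L + b)/(6LEI) = 549.4/EI
  relative rotation θ_0 = (527.4 + 549.4)/EI = 1077/EI
A unit hogging moment at B produces rotation L₁/(3EI) + L₂/(3EI) = 7/EI.
Compatibility: M_B·(L₁+L₂)/(3EI) = θ_0, giving M_B = 153.8 kip·ft (hogging).
Span AB, ΣM about A with M_B applied at B: R_B^{AB}·12 = 289.8 + 153.8, so R_B^{AB} = 36.97 kip and R_A = 80.5 − 36.97 = 43.53 kip.
Span BC, ΣM about C: R_B^{BC}·9 = 718.2 + 153.8, so R_B^{BC} = 96.89 kip and R_C = 114 − 96.89 = 17.11 kip.
R_B = 36.97 + 96.89 = 133.9 kip.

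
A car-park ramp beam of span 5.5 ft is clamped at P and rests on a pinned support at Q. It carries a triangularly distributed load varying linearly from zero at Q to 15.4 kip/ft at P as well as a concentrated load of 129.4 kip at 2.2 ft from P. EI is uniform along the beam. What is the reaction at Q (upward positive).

R_Q = 35.39 kip

Choose R_Q as the redundant. The primary structure is the cantilever fixed at P.
Deflection at Q on the released cantilever, summing each load's contribution:
  triangular load, peak 15.4 at the fixed end: w₀L⁴/(30EI) = 469.7/EI
  point load 129.4 at a = 2.2: Pa²(3L − a)/(6EI) = 1493/EI
  δ_0 = 1962/EI
Flexibility coefficient — unit upward force at Q: δ_{QQ} = L³/(3EI) = 55.46/EI.
The prop prevents deflection at Q: R_Q = δ_0/δ_{QQ} = 1962/55.46 = 35.39 kip.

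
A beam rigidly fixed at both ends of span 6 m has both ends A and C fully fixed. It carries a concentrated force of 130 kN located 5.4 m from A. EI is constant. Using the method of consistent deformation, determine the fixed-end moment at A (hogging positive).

Release both end moments; the primary structure is a simply-supported span AC with redundants M_A and M_C.
Simple-span end rotations at A and C under the given loads:
  at A: point load 130 at a = 5.4: Pab(L + b)/(6LEI) = 77.22/EI
  at C: point load 130 at a = 5.4: Pab(L + a)/(6LEI) = 133.4/EI
  θ_A0 = 77.22/EI,  θ_C0 = 133.4/EI
Flexibility coefficients: a unit moment at one end gives L/(3EI) there and L/(6EI) at the far end, so f₁₁ = f₂₂ = 2/EI and f₁₂ = f₂₁ = 1/EI.
Compatibility — zero rotation at each built-in end:
  2 M_A + 1 M_C = 77.22
  1 M_A + 2 M_C = 133.4
Solving the pair gives M_A = 7.02 kN·m and M_C = 63.18 kN·m (hogging).

M_A = 7.02 kN·m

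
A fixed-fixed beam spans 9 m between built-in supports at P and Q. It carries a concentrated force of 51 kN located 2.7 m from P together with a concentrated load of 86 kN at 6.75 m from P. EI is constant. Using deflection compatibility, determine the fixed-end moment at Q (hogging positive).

Release both end moments; the primary structure is a simply-supported span PQ with redundants M_P and M_Q.
On the primary (simply-supported) span, the end slopes from the loading are:
  at P: point load 51 at a = 2.7: Pab(L + b)/(6LEI) = 245.8/EI
  at Q: point load 51 at a = 2.7: Pab(L + a)/(6LEI) = 188/EI
  at P: point load 86 at a = 6.75: Pab(L + b)/(6LEI) = 272.1/EI
  at Q: point load 86 at a = 6.75: Pab(L + a)/(6LEI) = 381/EI
  θ_P0 = 517.9/EI,  θ_Q0 = 568.9/EI
Flexibility coefficients: a unit moment at one end gives L/(3EI) there and L/(6EI) at the far end, so f₁₁ = f₂₂ = 3/EI and f₁₂ = f₂₁ = 1.5/EI.
Compatibility — zero rotation at each built-in end:
  3 M_P + 1.5 M_Q = 517.9
  1.5 M_P + 3 M_Q = 568.9
Solving the pair gives M_P = 103.8 kN·m and M_Q = 137.8 kN·m (hogging).

M_Q = 137.8 kN·m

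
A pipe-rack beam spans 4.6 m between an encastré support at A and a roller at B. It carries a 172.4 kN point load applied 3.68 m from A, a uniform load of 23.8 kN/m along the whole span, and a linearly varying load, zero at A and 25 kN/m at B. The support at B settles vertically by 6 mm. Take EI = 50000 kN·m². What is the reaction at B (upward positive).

Release the roller at B. Primary structure: cantilever fixed at A.
Downward deflection at the released point B due to the loads:
  point load 172.4 at a = 3.68: Pa²(3L − a)/(6EI) = 3938/EI
  UDL 23.8: wL⁴/(8EI) = 1332/EI
  triangular load, peak 25 at the free end: 11w₀L⁴/(120EI) = 1026/EI
  δ_0 = 6296/EI
Flexibility coefficient — unit upward force at B: δ_{BB} = L³/(3EI) = 32.45/EI.
With EI = 50000 kN·m²: δ_0 = 0.12592 m and δ_{BB} = 0.000649 m/kN.
Compatibility — the beam at B must follow the support down by 0.006 m: δ_0 − R_B·δ_{BB} = 0.006, so R_B = (0.12592 − 0.006)/0.000649 = 184.8 kN.

R_B = 184.8 kN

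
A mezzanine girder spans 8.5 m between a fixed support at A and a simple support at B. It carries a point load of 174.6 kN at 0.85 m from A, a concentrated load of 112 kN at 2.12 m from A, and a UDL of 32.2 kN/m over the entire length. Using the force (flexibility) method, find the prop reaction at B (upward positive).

Take the reaction at B as the redundant and release it; the primary structure is a cantilever fixed at A.
Deflection at B on the released cantilever, summing each load's contribution:
  point load 174.6 at a = 0.85: Pa²(3L − a)/(6EI) = 518.3/EI
  point load 112 at a = 2.12: Pa²(3L − a)/(6EI) = 1961/EI
  UDL 32.2: wL⁴/(8EI) = 21011/EI
  δ_0 = 23490/EI
Tip deflection under a unit load at B: L³/(3EI) = 204.7/EI.
The prop prevents deflection at B: R_B = δ_0/δ_{BB} = 23490/204.7 = 114.8 kN.

R_B = 114.8 kN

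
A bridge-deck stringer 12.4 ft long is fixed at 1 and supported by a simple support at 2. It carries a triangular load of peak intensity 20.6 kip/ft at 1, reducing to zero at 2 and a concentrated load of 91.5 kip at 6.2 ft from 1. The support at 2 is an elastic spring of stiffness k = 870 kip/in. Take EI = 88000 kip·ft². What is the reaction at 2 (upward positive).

Take the reaction at 2 as the redundant and release it; the primary structure is a cantilever fixed at 1.
Primary-structure tip deflection at 2 by superposition:
  triangular load, peak 20.6 at the fixed end: w₀L⁴/(30EI) = 16234/EI
  point load 91.5 at a = 6.2: Pa²(3L − a)/(6EI) = 18173/EI
  δ_0 = 34407/EI
Tip deflection under a unit load at 2: L³/(3EI) = 635.5/EI.
With EI = 88000 kip·ft²: δ_0 = 0.39099 ft and δ_{22} = 0.007222 ft/kip.
Compatibility — the spring shortens by R_2/k under the reaction it provides: δ_0 − R_2·δ_{22} = R_2/k. With 1/k = 1/(870×12) ft/kip = 0.000096 ft/kip, R_2 = δ_0 / (δ_{22} + 1/k) = 0.39099 / (0.007222 + 0.000096) = 53.43 kip.

R_2 = 53.43 kip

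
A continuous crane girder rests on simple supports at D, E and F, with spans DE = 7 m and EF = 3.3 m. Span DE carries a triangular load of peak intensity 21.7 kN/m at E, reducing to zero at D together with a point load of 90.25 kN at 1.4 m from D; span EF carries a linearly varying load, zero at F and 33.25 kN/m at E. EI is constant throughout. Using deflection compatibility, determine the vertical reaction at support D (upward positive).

R_D = 83.64 kN

Release continuity at E by inserting a hinge; the redundant is the internal moment M_E. The primary structure is two simply-supported spans DE and EF.
Rotations at E on the released spans (each span's end-slope, ×1/EI):
  span DE: triangular load, peak 21.7: w₀L³/(45EI) = 165.4/EI
  span DE: point load 90.25 at a = 1.4: Pab(L + a)/(6LEI) = 141.5/EI
  span EF: triangular load, peak 33.25: w₀L³/(45EI) = 26.55/EI
  relative rotation θ_0 = (306.9 + 26.55)/EI = 333.5/EI
A unit hogging moment at E produces rotation L₁/(3EI) + L₂/(3EI) = 3.433/EI.
Slope continuity at E: θ_0 = M_E·3.433/EI, so M_E = 333.5/3.433 = 97.13 kN·m (hogging).
Span DE, ΣM about D with M_E applied at E: R_E^{DE}·7 = 480.8 + 97.13, so R_E^{DE} = 82.56 kN and R_D = 166.2 − 82.56 = 83.64 kN.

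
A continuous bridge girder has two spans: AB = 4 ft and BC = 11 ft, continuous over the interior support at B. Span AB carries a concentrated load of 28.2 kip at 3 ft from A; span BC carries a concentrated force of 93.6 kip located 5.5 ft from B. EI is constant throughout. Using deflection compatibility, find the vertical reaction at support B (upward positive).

Insert a hinge at B; M_B is the redundant, and each span becomes simply supported.
Rotations at B on the released spans (each span's end-slope, ×1/EI):
  span AB: point load 28.2 at a = 3: Pab(L + a)/(6LEI) = 24.68/EI
  span BC: point load 93.6 at a = 5.5: Pab(L + b)/(6LEI) = 707.9/EI
  relative rotation θ_0 = (24.68 + 707.9)/EI = 732.5/EI
A unit hogging moment at B produces rotation L₁/(3EI) + L₂/(3EI) = 5/EI.
Slope continuity at B: θ_0 = M_B·5/EI, so M_B = 732.5/5 = 146.5 kip·ft (hogging).
Span AB, ΣM about A with M_B applied at B: R_B^{AB}·4 = 84.6 + 146.5, so R_B^{AB} = 57.78 kip and R_A = 28.2 − 57.78 = -29.58 kip.
Span BC, ΣM about C: R_B^{BC}·11 = 514.8 + 146.5, so R_B^{BC} = 60.12 kip and R_C = 93.6 − 60.12 = 33.48 kip.
R_B = 57.78 + 60.12 = 117.9 kip.

R_B = 117.9 kip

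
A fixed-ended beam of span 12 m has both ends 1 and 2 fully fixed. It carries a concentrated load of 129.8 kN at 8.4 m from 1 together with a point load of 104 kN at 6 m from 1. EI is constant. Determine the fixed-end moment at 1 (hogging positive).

M_1 = 254.1 kN·m

Take the two fixed-end moments M_1, M_2 as redundants; the released structure is the simple span 12.
Simple-span end rotations at 1 and 2 under the given loads:
  at 1: point load 129.8 at a = 8.4: Pab(L + b)/(6LEI) = 850.4/EI
  at 2: point load 129.8 at a = 8.4: Pab(L + a)/(6LEI) = 1112/EI
  at 1: point load 104 at a = 6: Pab(L + b)/(6LEI) = 936/EI
  at 2: point load 104 at a = 6: Pab(L + a)/(6LEI) = 936/EI
  θ_10 = 1786/EI,  θ_20 = 2048/EI
Flexibility coefficients: a unit moment at one end gives L/(3EI) there and L/(6EI) at the far end, so f₁₁ = f₂₂ = 4/EI and f₁₂ = f₂₁ = 2/EI.
Compatibility — zero rotation at each built-in end:
  4 M_1 + 2 M_2 = 1786
  2 M_1 + 4 M_2 = 2048
Solving the pair gives M_1 = 254.1 kN·m and M_2 = 385 kN·m (hogging).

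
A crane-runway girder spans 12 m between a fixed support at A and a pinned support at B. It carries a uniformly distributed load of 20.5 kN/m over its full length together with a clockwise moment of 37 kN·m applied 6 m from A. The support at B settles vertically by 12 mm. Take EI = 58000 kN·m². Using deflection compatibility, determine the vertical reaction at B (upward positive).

R_B = 94.51 kN

Remove the prop at B; the released (primary) structure is a cantilever built in at A.
Primary-structure tip deflection at B by superposition:
  UDL 20.5: wL⁴/(8EI) = 53136/EI
  clockwise couple 37 at a = 6: M₀a(2L − a)/(2EI) = 1998/EI
  δ_0 = 55134/EI
Tip deflection under a unit load at B: L³/(3EI) = 576/EI.
With EI = 58000 kN·m²: δ_0 = 0.95059 m and δ_{BB} = 0.009931 m/kN.
Compatibility — the beam at B must follow the support down by 0.012 m: δ_0 − R_B·δ_{BB} = 0.012, so R_B = (0.95059 − 0.012)/0.009931 = 94.51 kN.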